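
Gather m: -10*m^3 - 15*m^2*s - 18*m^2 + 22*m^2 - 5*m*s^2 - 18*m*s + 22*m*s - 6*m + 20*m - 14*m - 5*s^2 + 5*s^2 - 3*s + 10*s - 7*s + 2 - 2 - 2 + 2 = -10*m^3 + m^2*(4 - 15*s) + m*(-5*s^2 + 4*s)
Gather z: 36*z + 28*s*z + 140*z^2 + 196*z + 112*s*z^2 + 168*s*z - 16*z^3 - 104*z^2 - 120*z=-16*z^3 + z^2*(112*s + 36) + z*(196*s + 112)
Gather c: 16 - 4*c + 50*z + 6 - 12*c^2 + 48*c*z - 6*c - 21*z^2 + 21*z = -12*c^2 + c*(48*z - 10) - 21*z^2 + 71*z + 22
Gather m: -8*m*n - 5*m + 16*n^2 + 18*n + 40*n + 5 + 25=m*(-8*n - 5) + 16*n^2 + 58*n + 30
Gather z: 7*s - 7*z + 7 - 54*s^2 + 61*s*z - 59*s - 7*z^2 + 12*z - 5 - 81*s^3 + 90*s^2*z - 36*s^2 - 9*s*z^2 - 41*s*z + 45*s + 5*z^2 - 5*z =-81*s^3 - 90*s^2 - 7*s + z^2*(-9*s - 2) + z*(90*s^2 + 20*s) + 2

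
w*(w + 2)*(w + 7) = w^3 + 9*w^2 + 14*w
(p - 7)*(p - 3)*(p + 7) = p^3 - 3*p^2 - 49*p + 147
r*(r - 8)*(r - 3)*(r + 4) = r^4 - 7*r^3 - 20*r^2 + 96*r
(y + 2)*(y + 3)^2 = y^3 + 8*y^2 + 21*y + 18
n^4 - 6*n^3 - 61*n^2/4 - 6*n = n*(n - 8)*(n + 1/2)*(n + 3/2)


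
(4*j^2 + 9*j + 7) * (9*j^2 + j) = 36*j^4 + 85*j^3 + 72*j^2 + 7*j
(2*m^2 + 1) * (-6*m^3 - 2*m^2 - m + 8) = -12*m^5 - 4*m^4 - 8*m^3 + 14*m^2 - m + 8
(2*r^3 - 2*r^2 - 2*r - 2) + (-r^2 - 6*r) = 2*r^3 - 3*r^2 - 8*r - 2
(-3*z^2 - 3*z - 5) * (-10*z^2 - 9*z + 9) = 30*z^4 + 57*z^3 + 50*z^2 + 18*z - 45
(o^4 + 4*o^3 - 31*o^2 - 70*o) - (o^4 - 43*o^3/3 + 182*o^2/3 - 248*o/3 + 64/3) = 55*o^3/3 - 275*o^2/3 + 38*o/3 - 64/3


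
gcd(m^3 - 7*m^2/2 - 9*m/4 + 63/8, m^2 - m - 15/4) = m + 3/2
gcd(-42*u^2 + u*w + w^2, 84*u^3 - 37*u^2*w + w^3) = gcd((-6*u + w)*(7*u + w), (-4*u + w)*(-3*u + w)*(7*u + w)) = 7*u + w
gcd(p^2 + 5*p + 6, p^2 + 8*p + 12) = p + 2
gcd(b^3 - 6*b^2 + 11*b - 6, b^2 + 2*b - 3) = b - 1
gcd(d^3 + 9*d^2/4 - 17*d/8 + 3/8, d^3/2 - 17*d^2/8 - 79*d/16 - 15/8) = 1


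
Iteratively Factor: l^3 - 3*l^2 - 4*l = (l + 1)*(l^2 - 4*l) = l*(l + 1)*(l - 4)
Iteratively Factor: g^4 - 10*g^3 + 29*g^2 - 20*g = (g - 1)*(g^3 - 9*g^2 + 20*g) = g*(g - 1)*(g^2 - 9*g + 20) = g*(g - 5)*(g - 1)*(g - 4)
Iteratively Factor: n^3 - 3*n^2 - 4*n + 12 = (n + 2)*(n^2 - 5*n + 6) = (n - 3)*(n + 2)*(n - 2)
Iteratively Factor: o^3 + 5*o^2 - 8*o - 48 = (o + 4)*(o^2 + o - 12) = (o - 3)*(o + 4)*(o + 4)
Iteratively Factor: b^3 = (b)*(b^2) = b^2*(b)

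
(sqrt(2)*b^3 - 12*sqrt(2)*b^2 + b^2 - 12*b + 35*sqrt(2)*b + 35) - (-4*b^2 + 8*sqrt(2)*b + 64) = sqrt(2)*b^3 - 12*sqrt(2)*b^2 + 5*b^2 - 12*b + 27*sqrt(2)*b - 29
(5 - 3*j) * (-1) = 3*j - 5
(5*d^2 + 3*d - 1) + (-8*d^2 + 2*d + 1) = -3*d^2 + 5*d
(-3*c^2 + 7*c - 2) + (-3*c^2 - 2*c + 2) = -6*c^2 + 5*c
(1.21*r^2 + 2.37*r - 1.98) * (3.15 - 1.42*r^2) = -1.7182*r^4 - 3.3654*r^3 + 6.6231*r^2 + 7.4655*r - 6.237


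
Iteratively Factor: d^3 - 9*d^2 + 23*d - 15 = (d - 5)*(d^2 - 4*d + 3) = (d - 5)*(d - 1)*(d - 3)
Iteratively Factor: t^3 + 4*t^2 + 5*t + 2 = (t + 1)*(t^2 + 3*t + 2) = (t + 1)^2*(t + 2)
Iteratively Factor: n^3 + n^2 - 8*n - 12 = (n + 2)*(n^2 - n - 6) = (n + 2)^2*(n - 3)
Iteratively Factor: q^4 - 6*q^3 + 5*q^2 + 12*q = (q)*(q^3 - 6*q^2 + 5*q + 12) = q*(q - 4)*(q^2 - 2*q - 3) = q*(q - 4)*(q + 1)*(q - 3)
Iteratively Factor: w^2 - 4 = (w + 2)*(w - 2)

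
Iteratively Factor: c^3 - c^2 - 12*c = (c - 4)*(c^2 + 3*c) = (c - 4)*(c + 3)*(c)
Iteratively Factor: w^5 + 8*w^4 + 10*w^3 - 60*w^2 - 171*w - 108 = (w + 3)*(w^4 + 5*w^3 - 5*w^2 - 45*w - 36) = (w + 3)^2*(w^3 + 2*w^2 - 11*w - 12) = (w + 1)*(w + 3)^2*(w^2 + w - 12) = (w - 3)*(w + 1)*(w + 3)^2*(w + 4)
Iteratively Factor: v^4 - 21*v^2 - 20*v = (v + 4)*(v^3 - 4*v^2 - 5*v) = (v + 1)*(v + 4)*(v^2 - 5*v) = (v - 5)*(v + 1)*(v + 4)*(v)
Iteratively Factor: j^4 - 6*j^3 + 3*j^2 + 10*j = (j - 2)*(j^3 - 4*j^2 - 5*j) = (j - 5)*(j - 2)*(j^2 + j) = j*(j - 5)*(j - 2)*(j + 1)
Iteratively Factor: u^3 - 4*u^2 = (u)*(u^2 - 4*u) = u^2*(u - 4)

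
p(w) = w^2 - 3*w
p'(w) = 2*w - 3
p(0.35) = -0.93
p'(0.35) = -2.30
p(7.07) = 28.77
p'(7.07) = 11.14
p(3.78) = 2.95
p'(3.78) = 4.56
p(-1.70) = 7.99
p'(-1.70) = -6.40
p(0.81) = -1.77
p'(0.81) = -1.38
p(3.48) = 1.67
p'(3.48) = 3.96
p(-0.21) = 0.67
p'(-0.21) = -3.42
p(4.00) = 4.00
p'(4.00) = 5.00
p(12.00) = 108.00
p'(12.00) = 21.00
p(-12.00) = 180.00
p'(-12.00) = -27.00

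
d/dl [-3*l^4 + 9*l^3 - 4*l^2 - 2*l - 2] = -12*l^3 + 27*l^2 - 8*l - 2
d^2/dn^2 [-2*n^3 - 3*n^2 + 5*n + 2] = -12*n - 6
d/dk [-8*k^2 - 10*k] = -16*k - 10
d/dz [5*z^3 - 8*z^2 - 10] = z*(15*z - 16)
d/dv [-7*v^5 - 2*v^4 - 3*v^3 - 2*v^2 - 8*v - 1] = -35*v^4 - 8*v^3 - 9*v^2 - 4*v - 8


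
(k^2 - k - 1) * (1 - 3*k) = -3*k^3 + 4*k^2 + 2*k - 1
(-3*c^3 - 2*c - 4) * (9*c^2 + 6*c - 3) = -27*c^5 - 18*c^4 - 9*c^3 - 48*c^2 - 18*c + 12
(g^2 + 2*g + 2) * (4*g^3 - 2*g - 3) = 4*g^5 + 8*g^4 + 6*g^3 - 7*g^2 - 10*g - 6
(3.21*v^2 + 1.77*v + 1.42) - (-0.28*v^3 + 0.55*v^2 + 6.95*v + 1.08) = 0.28*v^3 + 2.66*v^2 - 5.18*v + 0.34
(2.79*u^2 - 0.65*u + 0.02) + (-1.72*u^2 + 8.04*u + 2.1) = 1.07*u^2 + 7.39*u + 2.12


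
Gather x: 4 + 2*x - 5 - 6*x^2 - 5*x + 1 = -6*x^2 - 3*x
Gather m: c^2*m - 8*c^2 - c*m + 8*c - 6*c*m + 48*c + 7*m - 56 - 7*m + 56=-8*c^2 + 56*c + m*(c^2 - 7*c)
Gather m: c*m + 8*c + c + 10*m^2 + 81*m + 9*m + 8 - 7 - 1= 9*c + 10*m^2 + m*(c + 90)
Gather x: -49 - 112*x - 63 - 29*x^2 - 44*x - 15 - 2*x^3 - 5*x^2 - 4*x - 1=-2*x^3 - 34*x^2 - 160*x - 128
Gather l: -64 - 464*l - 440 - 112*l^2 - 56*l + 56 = -112*l^2 - 520*l - 448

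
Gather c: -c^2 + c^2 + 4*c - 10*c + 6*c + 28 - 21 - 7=0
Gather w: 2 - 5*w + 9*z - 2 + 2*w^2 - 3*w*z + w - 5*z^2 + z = 2*w^2 + w*(-3*z - 4) - 5*z^2 + 10*z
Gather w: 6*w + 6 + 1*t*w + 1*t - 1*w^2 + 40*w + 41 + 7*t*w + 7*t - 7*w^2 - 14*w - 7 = 8*t - 8*w^2 + w*(8*t + 32) + 40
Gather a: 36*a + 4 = 36*a + 4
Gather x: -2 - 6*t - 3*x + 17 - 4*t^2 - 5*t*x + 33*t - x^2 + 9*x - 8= -4*t^2 + 27*t - x^2 + x*(6 - 5*t) + 7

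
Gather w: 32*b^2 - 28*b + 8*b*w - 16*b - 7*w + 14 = 32*b^2 - 44*b + w*(8*b - 7) + 14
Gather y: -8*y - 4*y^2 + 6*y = -4*y^2 - 2*y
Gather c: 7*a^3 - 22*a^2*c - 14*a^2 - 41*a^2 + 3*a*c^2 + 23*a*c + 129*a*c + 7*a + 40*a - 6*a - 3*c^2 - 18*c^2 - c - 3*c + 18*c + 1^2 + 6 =7*a^3 - 55*a^2 + 41*a + c^2*(3*a - 21) + c*(-22*a^2 + 152*a + 14) + 7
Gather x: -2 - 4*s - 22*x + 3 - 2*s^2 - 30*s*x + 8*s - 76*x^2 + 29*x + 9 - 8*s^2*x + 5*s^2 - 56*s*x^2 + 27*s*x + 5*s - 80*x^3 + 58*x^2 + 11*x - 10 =3*s^2 + 9*s - 80*x^3 + x^2*(-56*s - 18) + x*(-8*s^2 - 3*s + 18)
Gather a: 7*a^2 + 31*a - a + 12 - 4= 7*a^2 + 30*a + 8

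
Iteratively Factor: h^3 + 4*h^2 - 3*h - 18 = (h + 3)*(h^2 + h - 6) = (h + 3)^2*(h - 2)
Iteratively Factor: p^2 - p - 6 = (p - 3)*(p + 2)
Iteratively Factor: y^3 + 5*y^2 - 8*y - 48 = (y + 4)*(y^2 + y - 12) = (y + 4)^2*(y - 3)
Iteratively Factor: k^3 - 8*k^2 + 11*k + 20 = (k - 5)*(k^2 - 3*k - 4) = (k - 5)*(k + 1)*(k - 4)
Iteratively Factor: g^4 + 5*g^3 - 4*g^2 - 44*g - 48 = (g + 4)*(g^3 + g^2 - 8*g - 12) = (g + 2)*(g + 4)*(g^2 - g - 6) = (g + 2)^2*(g + 4)*(g - 3)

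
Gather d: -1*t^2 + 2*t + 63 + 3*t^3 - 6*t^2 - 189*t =3*t^3 - 7*t^2 - 187*t + 63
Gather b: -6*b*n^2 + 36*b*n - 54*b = b*(-6*n^2 + 36*n - 54)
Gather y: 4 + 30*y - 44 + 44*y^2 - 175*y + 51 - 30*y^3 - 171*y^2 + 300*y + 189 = -30*y^3 - 127*y^2 + 155*y + 200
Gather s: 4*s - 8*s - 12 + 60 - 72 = -4*s - 24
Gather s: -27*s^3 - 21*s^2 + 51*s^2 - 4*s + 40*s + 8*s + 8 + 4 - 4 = -27*s^3 + 30*s^2 + 44*s + 8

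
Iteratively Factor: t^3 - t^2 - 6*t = (t)*(t^2 - t - 6) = t*(t - 3)*(t + 2)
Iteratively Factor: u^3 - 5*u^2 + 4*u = (u - 4)*(u^2 - u) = (u - 4)*(u - 1)*(u)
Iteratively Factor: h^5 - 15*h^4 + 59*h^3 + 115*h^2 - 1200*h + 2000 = (h - 5)*(h^4 - 10*h^3 + 9*h^2 + 160*h - 400) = (h - 5)*(h + 4)*(h^3 - 14*h^2 + 65*h - 100) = (h - 5)^2*(h + 4)*(h^2 - 9*h + 20) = (h - 5)^2*(h - 4)*(h + 4)*(h - 5)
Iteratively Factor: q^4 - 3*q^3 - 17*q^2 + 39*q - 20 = (q - 5)*(q^3 + 2*q^2 - 7*q + 4) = (q - 5)*(q + 4)*(q^2 - 2*q + 1) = (q - 5)*(q - 1)*(q + 4)*(q - 1)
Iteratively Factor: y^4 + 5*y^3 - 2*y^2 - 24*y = (y - 2)*(y^3 + 7*y^2 + 12*y) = (y - 2)*(y + 3)*(y^2 + 4*y) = y*(y - 2)*(y + 3)*(y + 4)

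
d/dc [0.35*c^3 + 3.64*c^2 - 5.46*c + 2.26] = 1.05*c^2 + 7.28*c - 5.46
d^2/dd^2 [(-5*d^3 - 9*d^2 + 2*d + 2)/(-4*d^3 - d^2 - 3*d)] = 4*(62*d^6 - 138*d^5 - 270*d^4 - 12*d^3 - 39*d^2 - 9*d - 9)/(d^3*(64*d^6 + 48*d^5 + 156*d^4 + 73*d^3 + 117*d^2 + 27*d + 27))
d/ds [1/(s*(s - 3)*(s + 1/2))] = 2*(-6*s^2 + 10*s + 3)/(s^2*(4*s^4 - 20*s^3 + 13*s^2 + 30*s + 9))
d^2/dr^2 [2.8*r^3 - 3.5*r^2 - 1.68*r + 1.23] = 16.8*r - 7.0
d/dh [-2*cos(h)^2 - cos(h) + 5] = (4*cos(h) + 1)*sin(h)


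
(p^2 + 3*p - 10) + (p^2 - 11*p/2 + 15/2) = 2*p^2 - 5*p/2 - 5/2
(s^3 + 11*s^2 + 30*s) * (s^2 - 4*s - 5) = s^5 + 7*s^4 - 19*s^3 - 175*s^2 - 150*s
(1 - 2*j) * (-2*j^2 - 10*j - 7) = 4*j^3 + 18*j^2 + 4*j - 7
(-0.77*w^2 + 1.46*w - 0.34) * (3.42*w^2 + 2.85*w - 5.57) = -2.6334*w^4 + 2.7987*w^3 + 7.2871*w^2 - 9.1012*w + 1.8938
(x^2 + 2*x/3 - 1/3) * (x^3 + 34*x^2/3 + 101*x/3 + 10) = x^5 + 12*x^4 + 368*x^3/9 + 86*x^2/3 - 41*x/9 - 10/3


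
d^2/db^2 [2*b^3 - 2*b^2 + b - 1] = 12*b - 4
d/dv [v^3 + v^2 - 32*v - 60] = 3*v^2 + 2*v - 32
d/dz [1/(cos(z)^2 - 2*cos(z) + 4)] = 2*(cos(z) - 1)*sin(z)/(cos(z)^2 - 2*cos(z) + 4)^2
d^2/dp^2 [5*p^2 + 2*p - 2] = 10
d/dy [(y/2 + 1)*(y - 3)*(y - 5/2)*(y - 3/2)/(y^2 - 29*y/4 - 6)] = (32*y^5 - 428*y^4 + 776*y^3 + 913*y^2 + 384*y - 4554)/(2*(16*y^4 - 232*y^3 + 649*y^2 + 1392*y + 576))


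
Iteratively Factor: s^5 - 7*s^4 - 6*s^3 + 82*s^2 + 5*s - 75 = (s + 1)*(s^4 - 8*s^3 + 2*s^2 + 80*s - 75) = (s - 5)*(s + 1)*(s^3 - 3*s^2 - 13*s + 15) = (s - 5)*(s + 1)*(s + 3)*(s^2 - 6*s + 5) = (s - 5)*(s - 1)*(s + 1)*(s + 3)*(s - 5)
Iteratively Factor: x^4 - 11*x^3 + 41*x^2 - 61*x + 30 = (x - 1)*(x^3 - 10*x^2 + 31*x - 30) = (x - 2)*(x - 1)*(x^2 - 8*x + 15) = (x - 3)*(x - 2)*(x - 1)*(x - 5)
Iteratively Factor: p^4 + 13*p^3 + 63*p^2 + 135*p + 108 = (p + 3)*(p^3 + 10*p^2 + 33*p + 36) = (p + 3)*(p + 4)*(p^2 + 6*p + 9) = (p + 3)^2*(p + 4)*(p + 3)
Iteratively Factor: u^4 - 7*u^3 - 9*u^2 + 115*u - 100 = (u - 5)*(u^3 - 2*u^2 - 19*u + 20) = (u - 5)*(u - 1)*(u^2 - u - 20) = (u - 5)^2*(u - 1)*(u + 4)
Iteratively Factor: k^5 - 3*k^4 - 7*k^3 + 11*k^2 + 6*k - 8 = (k + 2)*(k^4 - 5*k^3 + 3*k^2 + 5*k - 4) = (k - 1)*(k + 2)*(k^3 - 4*k^2 - k + 4) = (k - 1)*(k + 1)*(k + 2)*(k^2 - 5*k + 4) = (k - 4)*(k - 1)*(k + 1)*(k + 2)*(k - 1)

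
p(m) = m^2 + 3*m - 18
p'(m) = 2*m + 3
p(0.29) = -17.05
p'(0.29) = 3.58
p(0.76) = -15.14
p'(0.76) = 4.52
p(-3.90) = -14.49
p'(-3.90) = -4.80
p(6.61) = 45.52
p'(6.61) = 16.22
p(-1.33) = -20.22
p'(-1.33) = 0.34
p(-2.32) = -19.58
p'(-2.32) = -1.64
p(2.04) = -7.72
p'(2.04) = 7.08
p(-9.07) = 37.05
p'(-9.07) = -15.14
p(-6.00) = 0.00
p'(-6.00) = -9.00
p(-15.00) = 162.00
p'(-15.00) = -27.00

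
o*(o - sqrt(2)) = o^2 - sqrt(2)*o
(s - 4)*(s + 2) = s^2 - 2*s - 8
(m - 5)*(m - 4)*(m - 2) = m^3 - 11*m^2 + 38*m - 40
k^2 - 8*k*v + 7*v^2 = (k - 7*v)*(k - v)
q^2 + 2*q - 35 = (q - 5)*(q + 7)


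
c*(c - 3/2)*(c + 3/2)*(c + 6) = c^4 + 6*c^3 - 9*c^2/4 - 27*c/2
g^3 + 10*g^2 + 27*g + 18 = (g + 1)*(g + 3)*(g + 6)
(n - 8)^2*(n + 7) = n^3 - 9*n^2 - 48*n + 448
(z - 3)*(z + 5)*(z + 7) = z^3 + 9*z^2 - z - 105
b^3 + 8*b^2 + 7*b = b*(b + 1)*(b + 7)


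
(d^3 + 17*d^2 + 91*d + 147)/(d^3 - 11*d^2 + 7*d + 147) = (d^2 + 14*d + 49)/(d^2 - 14*d + 49)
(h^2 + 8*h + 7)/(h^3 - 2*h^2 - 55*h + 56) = (h + 1)/(h^2 - 9*h + 8)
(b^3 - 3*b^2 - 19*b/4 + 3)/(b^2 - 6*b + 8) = (b^2 + b - 3/4)/(b - 2)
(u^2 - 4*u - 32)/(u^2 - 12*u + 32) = (u + 4)/(u - 4)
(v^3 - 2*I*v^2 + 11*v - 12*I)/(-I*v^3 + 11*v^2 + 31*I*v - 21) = (I*v^2 + 5*v - 4*I)/(v^2 + 8*I*v - 7)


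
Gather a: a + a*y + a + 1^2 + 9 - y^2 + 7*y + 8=a*(y + 2) - y^2 + 7*y + 18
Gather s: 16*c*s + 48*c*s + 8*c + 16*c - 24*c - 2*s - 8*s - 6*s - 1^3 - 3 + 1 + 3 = s*(64*c - 16)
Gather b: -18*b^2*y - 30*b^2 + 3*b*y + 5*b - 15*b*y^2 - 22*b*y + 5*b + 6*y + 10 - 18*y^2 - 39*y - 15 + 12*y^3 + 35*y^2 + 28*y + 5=b^2*(-18*y - 30) + b*(-15*y^2 - 19*y + 10) + 12*y^3 + 17*y^2 - 5*y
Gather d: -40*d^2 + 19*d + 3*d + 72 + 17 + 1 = -40*d^2 + 22*d + 90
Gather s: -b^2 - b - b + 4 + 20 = -b^2 - 2*b + 24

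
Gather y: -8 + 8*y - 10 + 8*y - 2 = 16*y - 20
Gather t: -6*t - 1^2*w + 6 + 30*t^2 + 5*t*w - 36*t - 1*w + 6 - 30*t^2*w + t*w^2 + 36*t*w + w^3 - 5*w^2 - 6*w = t^2*(30 - 30*w) + t*(w^2 + 41*w - 42) + w^3 - 5*w^2 - 8*w + 12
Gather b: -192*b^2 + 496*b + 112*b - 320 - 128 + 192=-192*b^2 + 608*b - 256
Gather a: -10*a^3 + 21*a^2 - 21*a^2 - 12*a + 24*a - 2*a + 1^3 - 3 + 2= -10*a^3 + 10*a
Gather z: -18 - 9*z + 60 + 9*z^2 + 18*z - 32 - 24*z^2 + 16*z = -15*z^2 + 25*z + 10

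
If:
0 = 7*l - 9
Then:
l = 9/7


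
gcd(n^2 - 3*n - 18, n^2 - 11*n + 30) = n - 6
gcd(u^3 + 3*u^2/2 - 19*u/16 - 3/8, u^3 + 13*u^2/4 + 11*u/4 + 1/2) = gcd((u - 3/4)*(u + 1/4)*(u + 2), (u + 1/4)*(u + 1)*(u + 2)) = u^2 + 9*u/4 + 1/2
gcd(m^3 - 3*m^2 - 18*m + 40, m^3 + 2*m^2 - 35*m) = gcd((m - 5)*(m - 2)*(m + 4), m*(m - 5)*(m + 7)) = m - 5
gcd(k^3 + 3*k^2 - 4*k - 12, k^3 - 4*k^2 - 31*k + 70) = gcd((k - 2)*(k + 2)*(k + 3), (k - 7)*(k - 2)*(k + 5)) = k - 2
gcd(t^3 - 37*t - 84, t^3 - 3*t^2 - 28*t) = t^2 - 3*t - 28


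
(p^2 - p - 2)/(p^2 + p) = (p - 2)/p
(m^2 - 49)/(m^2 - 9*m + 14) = (m + 7)/(m - 2)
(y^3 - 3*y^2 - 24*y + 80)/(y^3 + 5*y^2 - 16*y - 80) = (y - 4)/(y + 4)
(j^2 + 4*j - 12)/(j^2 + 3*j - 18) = (j - 2)/(j - 3)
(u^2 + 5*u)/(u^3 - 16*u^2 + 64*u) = (u + 5)/(u^2 - 16*u + 64)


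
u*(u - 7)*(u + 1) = u^3 - 6*u^2 - 7*u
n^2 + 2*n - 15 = (n - 3)*(n + 5)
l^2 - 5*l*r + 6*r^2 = (l - 3*r)*(l - 2*r)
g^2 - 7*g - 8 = (g - 8)*(g + 1)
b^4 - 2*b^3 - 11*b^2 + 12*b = b*(b - 4)*(b - 1)*(b + 3)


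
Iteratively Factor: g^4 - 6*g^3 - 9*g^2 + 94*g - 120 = (g - 2)*(g^3 - 4*g^2 - 17*g + 60) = (g - 5)*(g - 2)*(g^2 + g - 12) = (g - 5)*(g - 2)*(g + 4)*(g - 3)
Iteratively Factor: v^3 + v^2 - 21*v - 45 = (v - 5)*(v^2 + 6*v + 9) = (v - 5)*(v + 3)*(v + 3)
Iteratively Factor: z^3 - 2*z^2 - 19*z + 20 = (z - 1)*(z^2 - z - 20) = (z - 1)*(z + 4)*(z - 5)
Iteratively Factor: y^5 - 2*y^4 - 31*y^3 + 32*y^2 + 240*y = (y + 4)*(y^4 - 6*y^3 - 7*y^2 + 60*y) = (y - 4)*(y + 4)*(y^3 - 2*y^2 - 15*y) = (y - 4)*(y + 3)*(y + 4)*(y^2 - 5*y) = (y - 5)*(y - 4)*(y + 3)*(y + 4)*(y)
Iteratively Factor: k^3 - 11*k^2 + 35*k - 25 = (k - 5)*(k^2 - 6*k + 5) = (k - 5)*(k - 1)*(k - 5)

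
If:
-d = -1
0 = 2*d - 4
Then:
No Solution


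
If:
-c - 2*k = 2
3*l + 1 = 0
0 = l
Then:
No Solution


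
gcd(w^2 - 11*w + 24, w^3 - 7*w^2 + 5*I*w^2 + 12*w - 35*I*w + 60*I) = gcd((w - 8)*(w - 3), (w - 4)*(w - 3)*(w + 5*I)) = w - 3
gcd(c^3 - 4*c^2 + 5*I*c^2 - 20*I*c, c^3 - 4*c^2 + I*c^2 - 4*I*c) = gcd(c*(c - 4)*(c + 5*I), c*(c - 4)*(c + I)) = c^2 - 4*c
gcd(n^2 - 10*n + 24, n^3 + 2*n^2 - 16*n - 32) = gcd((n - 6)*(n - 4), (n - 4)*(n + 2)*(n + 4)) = n - 4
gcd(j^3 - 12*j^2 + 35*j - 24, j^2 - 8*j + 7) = j - 1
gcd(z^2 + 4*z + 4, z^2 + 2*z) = z + 2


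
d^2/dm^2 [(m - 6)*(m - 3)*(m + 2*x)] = 6*m + 4*x - 18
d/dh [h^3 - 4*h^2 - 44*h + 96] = 3*h^2 - 8*h - 44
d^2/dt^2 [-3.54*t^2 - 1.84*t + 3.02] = -7.08000000000000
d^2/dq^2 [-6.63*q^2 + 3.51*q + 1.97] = -13.2600000000000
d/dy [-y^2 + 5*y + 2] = 5 - 2*y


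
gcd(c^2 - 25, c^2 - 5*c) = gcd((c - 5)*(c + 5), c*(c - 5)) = c - 5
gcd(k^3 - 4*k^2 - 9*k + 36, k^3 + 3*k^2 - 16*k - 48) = k^2 - k - 12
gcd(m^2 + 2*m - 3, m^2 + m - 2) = m - 1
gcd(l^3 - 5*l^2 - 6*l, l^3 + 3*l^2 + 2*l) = l^2 + l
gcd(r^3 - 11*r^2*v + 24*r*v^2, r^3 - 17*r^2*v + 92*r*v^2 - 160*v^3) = r - 8*v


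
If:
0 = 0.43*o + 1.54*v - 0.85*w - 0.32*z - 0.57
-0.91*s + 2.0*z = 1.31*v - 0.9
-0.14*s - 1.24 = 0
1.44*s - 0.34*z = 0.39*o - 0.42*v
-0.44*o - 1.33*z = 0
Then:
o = -20.18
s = -8.86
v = 17.03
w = 17.47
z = 6.68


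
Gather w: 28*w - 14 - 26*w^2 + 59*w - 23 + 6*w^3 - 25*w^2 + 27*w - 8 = 6*w^3 - 51*w^2 + 114*w - 45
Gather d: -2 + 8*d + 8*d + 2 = 16*d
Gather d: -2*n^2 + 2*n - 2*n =-2*n^2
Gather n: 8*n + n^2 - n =n^2 + 7*n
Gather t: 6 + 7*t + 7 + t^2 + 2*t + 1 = t^2 + 9*t + 14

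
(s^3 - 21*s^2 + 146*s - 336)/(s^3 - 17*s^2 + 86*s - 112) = (s - 6)/(s - 2)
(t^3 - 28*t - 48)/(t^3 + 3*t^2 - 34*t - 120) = (t + 2)/(t + 5)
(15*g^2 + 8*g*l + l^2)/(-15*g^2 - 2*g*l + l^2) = (-5*g - l)/(5*g - l)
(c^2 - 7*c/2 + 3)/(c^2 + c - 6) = (c - 3/2)/(c + 3)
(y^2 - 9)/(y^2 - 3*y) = (y + 3)/y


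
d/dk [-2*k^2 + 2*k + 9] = 2 - 4*k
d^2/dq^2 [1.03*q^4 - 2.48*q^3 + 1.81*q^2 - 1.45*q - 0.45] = 12.36*q^2 - 14.88*q + 3.62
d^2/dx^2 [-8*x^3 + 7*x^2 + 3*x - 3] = 14 - 48*x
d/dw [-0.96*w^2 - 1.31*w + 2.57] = -1.92*w - 1.31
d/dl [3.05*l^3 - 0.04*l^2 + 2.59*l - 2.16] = 9.15*l^2 - 0.08*l + 2.59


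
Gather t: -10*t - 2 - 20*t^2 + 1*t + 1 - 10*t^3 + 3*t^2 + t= -10*t^3 - 17*t^2 - 8*t - 1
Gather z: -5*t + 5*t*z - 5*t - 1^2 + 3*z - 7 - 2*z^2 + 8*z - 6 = -10*t - 2*z^2 + z*(5*t + 11) - 14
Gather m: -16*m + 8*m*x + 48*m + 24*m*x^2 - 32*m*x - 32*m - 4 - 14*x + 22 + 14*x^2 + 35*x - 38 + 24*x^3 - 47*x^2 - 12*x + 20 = m*(24*x^2 - 24*x) + 24*x^3 - 33*x^2 + 9*x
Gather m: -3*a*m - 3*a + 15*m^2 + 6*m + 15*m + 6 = -3*a + 15*m^2 + m*(21 - 3*a) + 6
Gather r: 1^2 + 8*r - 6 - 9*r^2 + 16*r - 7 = -9*r^2 + 24*r - 12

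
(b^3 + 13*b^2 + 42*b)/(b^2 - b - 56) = b*(b + 6)/(b - 8)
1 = 1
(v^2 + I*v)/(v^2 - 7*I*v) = (v + I)/(v - 7*I)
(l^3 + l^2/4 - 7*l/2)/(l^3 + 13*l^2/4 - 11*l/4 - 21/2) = l/(l + 3)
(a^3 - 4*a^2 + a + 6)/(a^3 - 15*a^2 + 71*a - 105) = (a^2 - a - 2)/(a^2 - 12*a + 35)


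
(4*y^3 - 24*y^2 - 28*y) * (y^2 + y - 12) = 4*y^5 - 20*y^4 - 100*y^3 + 260*y^2 + 336*y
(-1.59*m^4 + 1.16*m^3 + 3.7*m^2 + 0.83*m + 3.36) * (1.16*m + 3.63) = -1.8444*m^5 - 4.4261*m^4 + 8.5028*m^3 + 14.3938*m^2 + 6.9105*m + 12.1968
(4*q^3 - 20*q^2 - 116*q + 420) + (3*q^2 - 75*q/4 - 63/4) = 4*q^3 - 17*q^2 - 539*q/4 + 1617/4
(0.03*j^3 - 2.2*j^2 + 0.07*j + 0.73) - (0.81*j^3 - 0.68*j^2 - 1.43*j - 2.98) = -0.78*j^3 - 1.52*j^2 + 1.5*j + 3.71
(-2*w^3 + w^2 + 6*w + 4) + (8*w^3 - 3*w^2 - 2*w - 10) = 6*w^3 - 2*w^2 + 4*w - 6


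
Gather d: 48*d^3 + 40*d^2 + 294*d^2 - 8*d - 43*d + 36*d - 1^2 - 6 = 48*d^3 + 334*d^2 - 15*d - 7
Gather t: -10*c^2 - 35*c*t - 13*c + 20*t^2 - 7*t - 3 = -10*c^2 - 13*c + 20*t^2 + t*(-35*c - 7) - 3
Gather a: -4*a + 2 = 2 - 4*a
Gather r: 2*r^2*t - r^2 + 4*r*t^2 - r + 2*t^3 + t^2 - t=r^2*(2*t - 1) + r*(4*t^2 - 1) + 2*t^3 + t^2 - t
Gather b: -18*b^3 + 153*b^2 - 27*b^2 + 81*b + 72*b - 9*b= -18*b^3 + 126*b^2 + 144*b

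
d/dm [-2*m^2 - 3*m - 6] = -4*m - 3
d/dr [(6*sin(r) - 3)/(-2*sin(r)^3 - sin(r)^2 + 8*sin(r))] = 6*(2*sin(r) - sin(3*r) + cos(2*r) + 3)*cos(r)/((sin(r) - cos(2*r) - 7)^2*sin(r)^2)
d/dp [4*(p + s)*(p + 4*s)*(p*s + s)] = 4*s*(3*p^2 + 10*p*s + 2*p + 4*s^2 + 5*s)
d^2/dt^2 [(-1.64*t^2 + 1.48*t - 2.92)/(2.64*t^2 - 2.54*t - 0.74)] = (-1.36435199999994*t^3 - 141.330816*t^2 + 134.83008*t - 56.446112)/(18.399744*t^6 - 53.108352*t^5 + 35.62416*t^4 + 13.3858*t^3 - 9.98556*t^2 - 4.172712*t - 0.405224)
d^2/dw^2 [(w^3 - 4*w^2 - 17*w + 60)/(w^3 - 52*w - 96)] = 2*(-4*w^6 + 105*w^5 + 312*w^4 - 868*w^3 - 4176*w^2 + 44928*w + 210240)/(w^9 - 156*w^7 - 288*w^6 + 8112*w^5 + 29952*w^4 - 112960*w^3 - 778752*w^2 - 1437696*w - 884736)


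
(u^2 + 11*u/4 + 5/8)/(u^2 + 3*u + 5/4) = (4*u + 1)/(2*(2*u + 1))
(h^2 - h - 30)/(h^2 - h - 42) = (-h^2 + h + 30)/(-h^2 + h + 42)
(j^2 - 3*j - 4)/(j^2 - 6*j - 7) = (j - 4)/(j - 7)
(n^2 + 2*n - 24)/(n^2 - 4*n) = (n + 6)/n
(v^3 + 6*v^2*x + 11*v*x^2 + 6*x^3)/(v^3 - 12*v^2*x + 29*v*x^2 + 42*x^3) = (v^2 + 5*v*x + 6*x^2)/(v^2 - 13*v*x + 42*x^2)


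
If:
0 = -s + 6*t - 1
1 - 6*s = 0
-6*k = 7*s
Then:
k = -7/36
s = 1/6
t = 7/36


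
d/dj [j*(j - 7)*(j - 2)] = 3*j^2 - 18*j + 14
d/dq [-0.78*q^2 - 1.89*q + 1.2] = -1.56*q - 1.89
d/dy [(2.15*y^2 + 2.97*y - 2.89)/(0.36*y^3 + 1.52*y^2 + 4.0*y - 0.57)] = (-0.774*y^4 - 2.1384*y^3 + 7.2068*y^2 + 6.3346*y + 9.8671)/(0.1296*y^6 + 1.0944*y^5 + 5.1904*y^4 + 11.7496*y^3 + 14.2672*y^2 - 4.56*y + 0.3249)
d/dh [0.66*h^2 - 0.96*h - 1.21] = 1.32*h - 0.96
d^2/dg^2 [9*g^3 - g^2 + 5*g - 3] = 54*g - 2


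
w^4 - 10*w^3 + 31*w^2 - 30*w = w*(w - 5)*(w - 3)*(w - 2)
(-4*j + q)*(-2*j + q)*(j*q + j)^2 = 8*j^4*q^2 + 16*j^4*q + 8*j^4 - 6*j^3*q^3 - 12*j^3*q^2 - 6*j^3*q + j^2*q^4 + 2*j^2*q^3 + j^2*q^2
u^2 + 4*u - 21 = (u - 3)*(u + 7)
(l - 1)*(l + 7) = l^2 + 6*l - 7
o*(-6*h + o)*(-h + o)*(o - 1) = 6*h^2*o^2 - 6*h^2*o - 7*h*o^3 + 7*h*o^2 + o^4 - o^3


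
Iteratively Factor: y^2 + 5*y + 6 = (y + 3)*(y + 2)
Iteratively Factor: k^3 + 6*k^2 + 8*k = (k)*(k^2 + 6*k + 8) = k*(k + 2)*(k + 4)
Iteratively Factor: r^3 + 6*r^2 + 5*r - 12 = (r + 3)*(r^2 + 3*r - 4) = (r + 3)*(r + 4)*(r - 1)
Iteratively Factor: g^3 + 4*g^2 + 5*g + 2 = (g + 1)*(g^2 + 3*g + 2) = (g + 1)*(g + 2)*(g + 1)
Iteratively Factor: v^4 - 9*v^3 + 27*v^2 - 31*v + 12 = (v - 3)*(v^3 - 6*v^2 + 9*v - 4) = (v - 4)*(v - 3)*(v^2 - 2*v + 1) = (v - 4)*(v - 3)*(v - 1)*(v - 1)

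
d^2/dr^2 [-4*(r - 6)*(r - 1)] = -8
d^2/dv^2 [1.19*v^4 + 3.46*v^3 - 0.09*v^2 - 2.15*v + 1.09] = 14.28*v^2 + 20.76*v - 0.18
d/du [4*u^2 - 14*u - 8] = 8*u - 14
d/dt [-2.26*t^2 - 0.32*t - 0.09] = -4.52*t - 0.32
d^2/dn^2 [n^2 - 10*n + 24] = 2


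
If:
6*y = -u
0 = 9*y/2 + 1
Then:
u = 4/3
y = -2/9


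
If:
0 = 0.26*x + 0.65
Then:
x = -2.50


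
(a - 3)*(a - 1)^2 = a^3 - 5*a^2 + 7*a - 3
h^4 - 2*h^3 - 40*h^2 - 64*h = h*(h - 8)*(h + 2)*(h + 4)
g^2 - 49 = (g - 7)*(g + 7)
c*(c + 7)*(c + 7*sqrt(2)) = c^3 + 7*c^2 + 7*sqrt(2)*c^2 + 49*sqrt(2)*c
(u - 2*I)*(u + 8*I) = u^2 + 6*I*u + 16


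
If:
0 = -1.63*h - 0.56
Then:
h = -0.34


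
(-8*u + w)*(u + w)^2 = -8*u^3 - 15*u^2*w - 6*u*w^2 + w^3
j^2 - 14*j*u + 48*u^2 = (j - 8*u)*(j - 6*u)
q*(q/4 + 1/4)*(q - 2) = q^3/4 - q^2/4 - q/2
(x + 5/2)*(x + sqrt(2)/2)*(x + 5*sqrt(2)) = x^3 + 5*x^2/2 + 11*sqrt(2)*x^2/2 + 5*x + 55*sqrt(2)*x/4 + 25/2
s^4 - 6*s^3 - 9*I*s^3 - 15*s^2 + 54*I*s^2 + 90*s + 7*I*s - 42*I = (s - 6)*(s - 7*I)*(s - I)^2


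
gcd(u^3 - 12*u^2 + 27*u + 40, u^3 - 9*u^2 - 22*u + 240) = u - 8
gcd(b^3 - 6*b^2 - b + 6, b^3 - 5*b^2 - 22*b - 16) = b + 1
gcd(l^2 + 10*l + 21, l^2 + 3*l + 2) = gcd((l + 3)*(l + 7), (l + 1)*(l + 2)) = 1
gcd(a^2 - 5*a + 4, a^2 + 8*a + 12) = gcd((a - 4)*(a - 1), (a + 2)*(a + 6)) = 1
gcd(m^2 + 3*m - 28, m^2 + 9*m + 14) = m + 7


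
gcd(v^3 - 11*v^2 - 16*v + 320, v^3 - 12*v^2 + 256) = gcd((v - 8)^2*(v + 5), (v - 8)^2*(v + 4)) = v^2 - 16*v + 64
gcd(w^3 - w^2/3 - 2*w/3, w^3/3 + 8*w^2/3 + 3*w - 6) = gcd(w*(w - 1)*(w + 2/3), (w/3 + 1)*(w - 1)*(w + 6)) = w - 1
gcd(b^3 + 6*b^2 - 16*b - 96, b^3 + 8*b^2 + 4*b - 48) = b^2 + 10*b + 24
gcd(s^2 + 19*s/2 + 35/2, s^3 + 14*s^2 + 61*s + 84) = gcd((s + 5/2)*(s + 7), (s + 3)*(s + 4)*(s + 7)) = s + 7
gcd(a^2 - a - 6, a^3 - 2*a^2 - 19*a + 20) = 1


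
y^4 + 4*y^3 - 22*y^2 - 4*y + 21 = (y - 3)*(y - 1)*(y + 1)*(y + 7)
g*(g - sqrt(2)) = g^2 - sqrt(2)*g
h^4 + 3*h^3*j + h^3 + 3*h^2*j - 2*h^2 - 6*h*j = h*(h - 1)*(h + 2)*(h + 3*j)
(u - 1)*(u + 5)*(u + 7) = u^3 + 11*u^2 + 23*u - 35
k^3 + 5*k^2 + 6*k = k*(k + 2)*(k + 3)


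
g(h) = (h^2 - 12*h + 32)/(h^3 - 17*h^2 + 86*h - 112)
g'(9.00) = -0.16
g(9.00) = 0.36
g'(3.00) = -0.44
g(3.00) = 0.25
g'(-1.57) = -0.04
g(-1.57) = -0.18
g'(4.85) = -0.18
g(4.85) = -0.14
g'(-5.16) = -0.01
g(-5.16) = -0.11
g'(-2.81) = -0.02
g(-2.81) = -0.14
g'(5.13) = -0.21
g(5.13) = -0.19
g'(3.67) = -0.20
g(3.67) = 0.06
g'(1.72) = -5.12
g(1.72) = -1.54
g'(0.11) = -0.12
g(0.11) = -0.30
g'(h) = (2*h - 12)/(h^3 - 17*h^2 + 86*h - 112) + (-3*h^2 + 34*h - 86)*(h^2 - 12*h + 32)/(h^3 - 17*h^2 + 86*h - 112)^2 = (-h^2 + 8*h - 22)/(h^4 - 18*h^3 + 109*h^2 - 252*h + 196)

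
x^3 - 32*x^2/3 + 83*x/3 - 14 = (x - 7)*(x - 3)*(x - 2/3)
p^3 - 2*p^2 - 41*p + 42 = (p - 7)*(p - 1)*(p + 6)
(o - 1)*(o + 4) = o^2 + 3*o - 4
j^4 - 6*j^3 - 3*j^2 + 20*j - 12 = (j - 6)*(j - 1)^2*(j + 2)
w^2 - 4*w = w*(w - 4)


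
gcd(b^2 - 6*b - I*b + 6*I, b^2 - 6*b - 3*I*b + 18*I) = b - 6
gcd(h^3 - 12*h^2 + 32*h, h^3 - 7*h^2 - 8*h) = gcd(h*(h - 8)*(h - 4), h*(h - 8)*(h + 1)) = h^2 - 8*h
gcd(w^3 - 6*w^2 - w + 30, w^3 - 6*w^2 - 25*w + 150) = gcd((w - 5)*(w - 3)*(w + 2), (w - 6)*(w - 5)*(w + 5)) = w - 5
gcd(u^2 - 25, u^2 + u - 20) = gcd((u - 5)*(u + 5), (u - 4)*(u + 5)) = u + 5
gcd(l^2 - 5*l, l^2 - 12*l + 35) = l - 5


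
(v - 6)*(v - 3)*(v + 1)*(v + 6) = v^4 - 2*v^3 - 39*v^2 + 72*v + 108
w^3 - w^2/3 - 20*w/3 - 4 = (w - 3)*(w + 2/3)*(w + 2)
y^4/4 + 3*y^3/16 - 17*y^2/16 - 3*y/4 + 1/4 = (y/4 + 1/4)*(y - 2)*(y - 1/4)*(y + 2)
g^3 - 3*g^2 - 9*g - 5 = (g - 5)*(g + 1)^2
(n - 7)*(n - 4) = n^2 - 11*n + 28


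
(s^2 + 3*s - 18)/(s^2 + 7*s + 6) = (s - 3)/(s + 1)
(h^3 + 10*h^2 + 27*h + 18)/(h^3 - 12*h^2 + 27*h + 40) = (h^2 + 9*h + 18)/(h^2 - 13*h + 40)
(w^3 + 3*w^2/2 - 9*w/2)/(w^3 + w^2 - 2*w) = (w^2 + 3*w/2 - 9/2)/(w^2 + w - 2)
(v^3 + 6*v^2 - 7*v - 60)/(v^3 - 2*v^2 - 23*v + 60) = (v + 4)/(v - 4)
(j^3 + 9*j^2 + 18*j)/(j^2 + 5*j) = (j^2 + 9*j + 18)/(j + 5)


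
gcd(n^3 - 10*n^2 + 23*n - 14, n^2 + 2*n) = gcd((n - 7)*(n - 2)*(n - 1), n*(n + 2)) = 1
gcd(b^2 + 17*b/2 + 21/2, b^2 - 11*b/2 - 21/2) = b + 3/2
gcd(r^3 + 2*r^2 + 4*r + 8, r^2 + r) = 1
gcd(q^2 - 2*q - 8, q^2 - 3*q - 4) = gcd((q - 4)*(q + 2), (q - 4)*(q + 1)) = q - 4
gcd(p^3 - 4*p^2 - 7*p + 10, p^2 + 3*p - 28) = 1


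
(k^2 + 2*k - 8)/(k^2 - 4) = (k + 4)/(k + 2)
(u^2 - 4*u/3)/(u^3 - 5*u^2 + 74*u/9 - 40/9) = 3*u/(3*u^2 - 11*u + 10)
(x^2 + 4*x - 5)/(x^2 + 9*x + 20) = (x - 1)/(x + 4)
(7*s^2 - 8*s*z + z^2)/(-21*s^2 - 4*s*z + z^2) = (-s + z)/(3*s + z)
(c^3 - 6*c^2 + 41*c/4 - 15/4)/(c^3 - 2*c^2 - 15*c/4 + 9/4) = (2*c - 5)/(2*c + 3)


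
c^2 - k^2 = (c - k)*(c + k)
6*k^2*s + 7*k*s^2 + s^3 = s*(k + s)*(6*k + s)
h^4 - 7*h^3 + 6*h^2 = h^2*(h - 6)*(h - 1)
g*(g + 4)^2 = g^3 + 8*g^2 + 16*g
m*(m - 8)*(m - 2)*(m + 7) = m^4 - 3*m^3 - 54*m^2 + 112*m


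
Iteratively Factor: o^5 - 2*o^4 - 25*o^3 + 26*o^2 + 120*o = (o)*(o^4 - 2*o^3 - 25*o^2 + 26*o + 120) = o*(o - 5)*(o^3 + 3*o^2 - 10*o - 24) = o*(o - 5)*(o - 3)*(o^2 + 6*o + 8) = o*(o - 5)*(o - 3)*(o + 4)*(o + 2)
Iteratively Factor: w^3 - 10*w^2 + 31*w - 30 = (w - 2)*(w^2 - 8*w + 15) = (w - 5)*(w - 2)*(w - 3)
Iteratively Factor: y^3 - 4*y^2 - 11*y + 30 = (y - 5)*(y^2 + y - 6) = (y - 5)*(y - 2)*(y + 3)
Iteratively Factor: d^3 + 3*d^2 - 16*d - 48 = (d + 4)*(d^2 - d - 12) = (d + 3)*(d + 4)*(d - 4)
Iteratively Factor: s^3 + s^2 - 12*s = (s + 4)*(s^2 - 3*s) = s*(s + 4)*(s - 3)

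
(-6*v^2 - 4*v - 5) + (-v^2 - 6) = -7*v^2 - 4*v - 11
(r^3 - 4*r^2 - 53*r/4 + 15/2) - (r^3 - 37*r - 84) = -4*r^2 + 95*r/4 + 183/2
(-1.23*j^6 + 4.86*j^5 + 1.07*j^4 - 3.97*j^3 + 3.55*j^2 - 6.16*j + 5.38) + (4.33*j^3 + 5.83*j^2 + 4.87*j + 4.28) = -1.23*j^6 + 4.86*j^5 + 1.07*j^4 + 0.36*j^3 + 9.38*j^2 - 1.29*j + 9.66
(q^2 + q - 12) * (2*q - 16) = 2*q^3 - 14*q^2 - 40*q + 192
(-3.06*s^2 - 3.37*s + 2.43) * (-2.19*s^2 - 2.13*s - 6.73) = 6.7014*s^4 + 13.8981*s^3 + 22.4502*s^2 + 17.5042*s - 16.3539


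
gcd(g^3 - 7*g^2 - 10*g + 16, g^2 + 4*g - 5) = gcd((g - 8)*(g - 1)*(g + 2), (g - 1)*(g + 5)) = g - 1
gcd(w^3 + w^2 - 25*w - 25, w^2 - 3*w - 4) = w + 1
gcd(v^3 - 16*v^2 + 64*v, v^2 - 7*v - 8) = v - 8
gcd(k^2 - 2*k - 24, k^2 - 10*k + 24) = k - 6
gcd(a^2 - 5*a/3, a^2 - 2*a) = a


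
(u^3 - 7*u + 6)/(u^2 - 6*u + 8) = (u^2 + 2*u - 3)/(u - 4)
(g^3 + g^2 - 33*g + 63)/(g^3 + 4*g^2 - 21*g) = (g - 3)/g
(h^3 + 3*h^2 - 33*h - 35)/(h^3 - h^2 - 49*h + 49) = (h^2 - 4*h - 5)/(h^2 - 8*h + 7)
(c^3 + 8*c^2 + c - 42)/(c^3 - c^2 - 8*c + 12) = (c + 7)/(c - 2)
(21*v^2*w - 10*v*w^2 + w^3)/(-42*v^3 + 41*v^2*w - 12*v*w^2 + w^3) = -w/(2*v - w)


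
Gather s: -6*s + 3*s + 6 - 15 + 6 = -3*s - 3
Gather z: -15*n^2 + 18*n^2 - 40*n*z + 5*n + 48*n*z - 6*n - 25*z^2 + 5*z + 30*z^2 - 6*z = 3*n^2 - n + 5*z^2 + z*(8*n - 1)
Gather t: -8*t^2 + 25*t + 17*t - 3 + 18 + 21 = -8*t^2 + 42*t + 36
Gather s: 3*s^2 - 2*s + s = 3*s^2 - s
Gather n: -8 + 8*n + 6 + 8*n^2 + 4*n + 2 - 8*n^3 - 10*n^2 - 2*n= -8*n^3 - 2*n^2 + 10*n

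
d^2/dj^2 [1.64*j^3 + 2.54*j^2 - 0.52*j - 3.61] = 9.84*j + 5.08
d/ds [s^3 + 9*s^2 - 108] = 3*s*(s + 6)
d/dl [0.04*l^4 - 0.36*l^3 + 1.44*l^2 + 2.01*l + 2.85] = 0.16*l^3 - 1.08*l^2 + 2.88*l + 2.01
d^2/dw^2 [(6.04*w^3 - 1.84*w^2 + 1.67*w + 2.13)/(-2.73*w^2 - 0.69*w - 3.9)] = (2.1316282072803e-14*w^4 + 91.03977*w^3 - 310.312782*w^2 - 468.601146*w + 108.288774)/(20.346417*w^6 + 15.427503*w^5 + 91.098189*w^4 + 44.407089*w^3 + 130.14027*w^2 + 31.4847*w + 59.319)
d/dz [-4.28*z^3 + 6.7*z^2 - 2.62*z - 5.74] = -12.84*z^2 + 13.4*z - 2.62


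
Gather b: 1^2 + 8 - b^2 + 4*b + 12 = -b^2 + 4*b + 21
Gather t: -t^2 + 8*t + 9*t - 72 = -t^2 + 17*t - 72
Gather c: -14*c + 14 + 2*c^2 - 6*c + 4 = 2*c^2 - 20*c + 18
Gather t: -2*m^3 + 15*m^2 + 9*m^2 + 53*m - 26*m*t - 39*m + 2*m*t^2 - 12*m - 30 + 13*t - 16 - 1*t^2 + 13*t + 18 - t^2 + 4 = -2*m^3 + 24*m^2 + 2*m + t^2*(2*m - 2) + t*(26 - 26*m) - 24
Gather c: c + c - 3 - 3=2*c - 6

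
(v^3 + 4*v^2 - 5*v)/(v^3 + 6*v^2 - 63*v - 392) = v*(v^2 + 4*v - 5)/(v^3 + 6*v^2 - 63*v - 392)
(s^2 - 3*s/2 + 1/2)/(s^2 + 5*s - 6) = (s - 1/2)/(s + 6)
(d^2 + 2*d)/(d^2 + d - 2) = d/(d - 1)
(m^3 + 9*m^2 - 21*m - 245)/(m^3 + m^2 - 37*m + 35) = (m + 7)/(m - 1)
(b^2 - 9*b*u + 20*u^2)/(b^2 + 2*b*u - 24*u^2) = (b - 5*u)/(b + 6*u)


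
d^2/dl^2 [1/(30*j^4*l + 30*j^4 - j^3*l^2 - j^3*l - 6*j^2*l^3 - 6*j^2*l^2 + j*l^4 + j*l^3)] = 2*((j^2 + 18*j*l + 6*j - 6*l^2 - 3*l)*(30*j^3*l + 30*j^3 - j^2*l^2 - j^2*l - 6*j*l^3 - 6*j*l^2 + l^4 + l^3) + (-30*j^3 + 2*j^2*l + j^2 + 18*j*l^2 + 12*j*l - 4*l^3 - 3*l^2)^2)/(j*(30*j^3*l + 30*j^3 - j^2*l^2 - j^2*l - 6*j*l^3 - 6*j*l^2 + l^4 + l^3)^3)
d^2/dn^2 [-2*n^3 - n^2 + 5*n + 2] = -12*n - 2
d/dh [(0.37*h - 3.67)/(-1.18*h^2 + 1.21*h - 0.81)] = (0.4366*h^2 - 8.6612*h + 4.141)/(1.3924*h^4 - 2.8556*h^3 + 3.3757*h^2 - 1.9602*h + 0.6561)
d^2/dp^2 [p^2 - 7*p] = 2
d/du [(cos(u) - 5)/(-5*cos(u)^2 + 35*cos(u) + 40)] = (sin(u)^2 + 10*cos(u) - 44)*sin(u)/(5*(sin(u)^2 + 7*cos(u) + 7)^2)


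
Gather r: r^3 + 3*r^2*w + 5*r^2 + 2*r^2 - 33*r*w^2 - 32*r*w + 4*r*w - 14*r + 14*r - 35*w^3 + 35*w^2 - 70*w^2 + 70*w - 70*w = r^3 + r^2*(3*w + 7) + r*(-33*w^2 - 28*w) - 35*w^3 - 35*w^2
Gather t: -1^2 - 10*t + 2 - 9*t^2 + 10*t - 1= -9*t^2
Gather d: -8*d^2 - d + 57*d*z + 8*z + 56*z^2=-8*d^2 + d*(57*z - 1) + 56*z^2 + 8*z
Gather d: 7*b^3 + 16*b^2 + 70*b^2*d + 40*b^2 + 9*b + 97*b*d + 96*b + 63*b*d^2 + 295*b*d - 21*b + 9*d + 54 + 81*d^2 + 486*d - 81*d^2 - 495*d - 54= 7*b^3 + 56*b^2 + 63*b*d^2 + 84*b + d*(70*b^2 + 392*b)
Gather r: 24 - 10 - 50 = -36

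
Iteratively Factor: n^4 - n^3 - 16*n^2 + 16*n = (n + 4)*(n^3 - 5*n^2 + 4*n) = n*(n + 4)*(n^2 - 5*n + 4) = n*(n - 4)*(n + 4)*(n - 1)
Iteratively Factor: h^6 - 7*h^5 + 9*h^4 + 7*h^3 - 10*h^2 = (h)*(h^5 - 7*h^4 + 9*h^3 + 7*h^2 - 10*h) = h*(h + 1)*(h^4 - 8*h^3 + 17*h^2 - 10*h) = h*(h - 2)*(h + 1)*(h^3 - 6*h^2 + 5*h) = h^2*(h - 2)*(h + 1)*(h^2 - 6*h + 5) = h^2*(h - 5)*(h - 2)*(h + 1)*(h - 1)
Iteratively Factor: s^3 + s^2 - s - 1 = (s + 1)*(s^2 - 1) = (s - 1)*(s + 1)*(s + 1)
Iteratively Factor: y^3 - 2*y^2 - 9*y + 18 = (y - 3)*(y^2 + y - 6) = (y - 3)*(y - 2)*(y + 3)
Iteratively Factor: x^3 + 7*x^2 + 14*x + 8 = (x + 4)*(x^2 + 3*x + 2) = (x + 1)*(x + 4)*(x + 2)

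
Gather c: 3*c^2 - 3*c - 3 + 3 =3*c^2 - 3*c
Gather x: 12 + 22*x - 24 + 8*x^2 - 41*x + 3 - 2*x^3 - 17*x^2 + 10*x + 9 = -2*x^3 - 9*x^2 - 9*x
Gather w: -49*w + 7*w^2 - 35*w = 7*w^2 - 84*w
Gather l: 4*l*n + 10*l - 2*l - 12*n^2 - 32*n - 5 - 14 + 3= l*(4*n + 8) - 12*n^2 - 32*n - 16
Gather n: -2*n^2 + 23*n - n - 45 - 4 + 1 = -2*n^2 + 22*n - 48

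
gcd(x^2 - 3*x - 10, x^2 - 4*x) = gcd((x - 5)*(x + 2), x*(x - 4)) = 1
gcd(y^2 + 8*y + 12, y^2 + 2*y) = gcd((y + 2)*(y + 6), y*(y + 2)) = y + 2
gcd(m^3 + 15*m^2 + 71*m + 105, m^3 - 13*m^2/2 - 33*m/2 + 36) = m + 3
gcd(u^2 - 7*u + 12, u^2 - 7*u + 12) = u^2 - 7*u + 12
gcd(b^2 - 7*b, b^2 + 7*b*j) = b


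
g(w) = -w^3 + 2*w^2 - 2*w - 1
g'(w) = -3*w^2 + 4*w - 2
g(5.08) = -90.64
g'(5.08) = -59.10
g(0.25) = -1.39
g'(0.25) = -1.19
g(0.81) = -1.84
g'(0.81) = -0.73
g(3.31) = -21.97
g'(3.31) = -21.63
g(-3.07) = 52.92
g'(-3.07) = -42.55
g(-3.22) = 59.56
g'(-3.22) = -45.99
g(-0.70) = 1.72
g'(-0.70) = -6.27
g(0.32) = -1.47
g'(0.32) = -1.03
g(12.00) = -1465.00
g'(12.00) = -386.00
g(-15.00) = 3854.00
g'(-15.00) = -737.00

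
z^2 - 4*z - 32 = (z - 8)*(z + 4)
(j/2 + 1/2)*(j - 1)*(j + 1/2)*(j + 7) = j^4/2 + 15*j^3/4 + 5*j^2/4 - 15*j/4 - 7/4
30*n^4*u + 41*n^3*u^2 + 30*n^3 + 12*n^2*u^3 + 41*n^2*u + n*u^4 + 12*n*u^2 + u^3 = (n + u)*(5*n + u)*(6*n + u)*(n*u + 1)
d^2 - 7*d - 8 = (d - 8)*(d + 1)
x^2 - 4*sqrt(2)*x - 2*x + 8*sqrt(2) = (x - 2)*(x - 4*sqrt(2))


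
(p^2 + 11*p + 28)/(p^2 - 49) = (p + 4)/(p - 7)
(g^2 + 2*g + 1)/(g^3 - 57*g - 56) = (g + 1)/(g^2 - g - 56)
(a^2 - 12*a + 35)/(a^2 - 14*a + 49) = (a - 5)/(a - 7)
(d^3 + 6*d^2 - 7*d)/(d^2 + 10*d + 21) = d*(d - 1)/(d + 3)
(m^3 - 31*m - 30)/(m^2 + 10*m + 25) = (m^2 - 5*m - 6)/(m + 5)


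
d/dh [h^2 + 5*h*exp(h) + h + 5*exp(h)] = 5*h*exp(h) + 2*h + 10*exp(h) + 1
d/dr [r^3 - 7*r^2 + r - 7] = 3*r^2 - 14*r + 1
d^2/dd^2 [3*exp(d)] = 3*exp(d)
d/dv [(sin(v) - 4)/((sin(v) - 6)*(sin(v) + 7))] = (8*sin(v) + cos(v)^2 - 39)*cos(v)/((sin(v) - 6)^2*(sin(v) + 7)^2)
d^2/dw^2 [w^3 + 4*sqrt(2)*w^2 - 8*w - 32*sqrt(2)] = 6*w + 8*sqrt(2)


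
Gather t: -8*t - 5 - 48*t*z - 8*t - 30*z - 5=t*(-48*z - 16) - 30*z - 10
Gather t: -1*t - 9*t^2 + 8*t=-9*t^2 + 7*t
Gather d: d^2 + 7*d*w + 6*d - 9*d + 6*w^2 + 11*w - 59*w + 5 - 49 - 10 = d^2 + d*(7*w - 3) + 6*w^2 - 48*w - 54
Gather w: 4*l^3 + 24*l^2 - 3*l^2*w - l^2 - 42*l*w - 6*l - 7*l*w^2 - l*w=4*l^3 + 23*l^2 - 7*l*w^2 - 6*l + w*(-3*l^2 - 43*l)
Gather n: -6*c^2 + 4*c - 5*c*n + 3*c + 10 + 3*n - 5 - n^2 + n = -6*c^2 + 7*c - n^2 + n*(4 - 5*c) + 5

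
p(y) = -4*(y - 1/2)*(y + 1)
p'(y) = -8*y - 2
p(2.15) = -20.79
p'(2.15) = -19.20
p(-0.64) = 1.64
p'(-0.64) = 3.12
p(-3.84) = -49.30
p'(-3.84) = 28.72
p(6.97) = -206.26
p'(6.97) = -57.76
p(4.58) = -91.07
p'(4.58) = -38.64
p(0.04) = 1.91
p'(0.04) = -2.32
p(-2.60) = -19.84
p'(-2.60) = 18.80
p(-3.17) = -31.86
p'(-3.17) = 23.36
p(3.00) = -40.00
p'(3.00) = -26.00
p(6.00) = -154.00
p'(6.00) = -50.00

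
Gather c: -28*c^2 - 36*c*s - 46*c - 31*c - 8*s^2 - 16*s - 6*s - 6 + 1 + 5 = -28*c^2 + c*(-36*s - 77) - 8*s^2 - 22*s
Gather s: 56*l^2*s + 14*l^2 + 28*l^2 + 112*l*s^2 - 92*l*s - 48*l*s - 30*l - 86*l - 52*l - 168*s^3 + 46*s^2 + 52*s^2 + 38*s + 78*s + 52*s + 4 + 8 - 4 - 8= 42*l^2 - 168*l - 168*s^3 + s^2*(112*l + 98) + s*(56*l^2 - 140*l + 168)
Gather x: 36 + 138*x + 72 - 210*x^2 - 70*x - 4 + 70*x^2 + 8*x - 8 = -140*x^2 + 76*x + 96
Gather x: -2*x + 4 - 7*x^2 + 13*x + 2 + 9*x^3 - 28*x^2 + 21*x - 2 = 9*x^3 - 35*x^2 + 32*x + 4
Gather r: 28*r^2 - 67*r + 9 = 28*r^2 - 67*r + 9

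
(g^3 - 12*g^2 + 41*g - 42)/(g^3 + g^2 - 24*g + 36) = (g - 7)/(g + 6)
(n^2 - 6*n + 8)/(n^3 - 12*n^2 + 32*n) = (n - 2)/(n*(n - 8))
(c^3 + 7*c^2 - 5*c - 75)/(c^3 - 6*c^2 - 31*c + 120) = (c + 5)/(c - 8)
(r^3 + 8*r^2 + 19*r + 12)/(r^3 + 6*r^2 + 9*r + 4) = (r + 3)/(r + 1)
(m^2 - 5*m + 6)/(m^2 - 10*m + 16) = (m - 3)/(m - 8)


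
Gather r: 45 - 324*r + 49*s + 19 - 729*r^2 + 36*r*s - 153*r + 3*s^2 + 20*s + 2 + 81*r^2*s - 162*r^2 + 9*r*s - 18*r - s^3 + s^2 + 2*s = r^2*(81*s - 891) + r*(45*s - 495) - s^3 + 4*s^2 + 71*s + 66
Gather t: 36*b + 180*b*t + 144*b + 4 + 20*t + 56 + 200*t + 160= 180*b + t*(180*b + 220) + 220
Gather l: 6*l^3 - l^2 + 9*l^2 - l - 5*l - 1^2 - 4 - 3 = 6*l^3 + 8*l^2 - 6*l - 8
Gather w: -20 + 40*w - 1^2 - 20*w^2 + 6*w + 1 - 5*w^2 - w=-25*w^2 + 45*w - 20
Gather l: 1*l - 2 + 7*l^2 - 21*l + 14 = 7*l^2 - 20*l + 12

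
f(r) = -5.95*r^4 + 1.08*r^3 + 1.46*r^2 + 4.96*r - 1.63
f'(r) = -23.8*r^3 + 3.24*r^2 + 2.92*r + 4.96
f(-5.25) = -4663.87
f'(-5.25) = 3522.87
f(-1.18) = -18.76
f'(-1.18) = 45.13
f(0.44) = 0.70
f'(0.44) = 4.84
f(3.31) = -644.27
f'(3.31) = -812.98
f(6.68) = -11428.82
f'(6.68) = -6925.21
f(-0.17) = -2.44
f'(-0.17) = 4.67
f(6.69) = -11498.23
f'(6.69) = -6956.65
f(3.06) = -463.51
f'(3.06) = -637.70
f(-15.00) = -304611.28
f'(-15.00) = 81015.16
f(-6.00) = -7923.31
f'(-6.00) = 5244.88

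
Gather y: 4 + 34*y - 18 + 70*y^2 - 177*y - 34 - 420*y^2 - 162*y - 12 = -350*y^2 - 305*y - 60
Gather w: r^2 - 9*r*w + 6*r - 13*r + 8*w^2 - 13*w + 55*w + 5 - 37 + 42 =r^2 - 7*r + 8*w^2 + w*(42 - 9*r) + 10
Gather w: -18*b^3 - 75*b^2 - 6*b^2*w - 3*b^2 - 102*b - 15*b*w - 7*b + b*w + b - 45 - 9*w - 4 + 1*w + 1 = -18*b^3 - 78*b^2 - 108*b + w*(-6*b^2 - 14*b - 8) - 48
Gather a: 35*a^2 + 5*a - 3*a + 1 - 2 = 35*a^2 + 2*a - 1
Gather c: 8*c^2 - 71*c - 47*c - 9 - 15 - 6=8*c^2 - 118*c - 30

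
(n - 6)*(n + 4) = n^2 - 2*n - 24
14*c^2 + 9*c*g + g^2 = (2*c + g)*(7*c + g)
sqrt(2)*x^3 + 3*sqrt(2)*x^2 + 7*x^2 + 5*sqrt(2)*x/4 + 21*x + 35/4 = (x + 5/2)*(x + 7*sqrt(2)/2)*(sqrt(2)*x + sqrt(2)/2)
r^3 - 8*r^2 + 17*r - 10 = (r - 5)*(r - 2)*(r - 1)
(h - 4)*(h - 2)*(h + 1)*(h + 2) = h^4 - 3*h^3 - 8*h^2 + 12*h + 16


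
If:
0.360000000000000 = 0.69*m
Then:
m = 0.52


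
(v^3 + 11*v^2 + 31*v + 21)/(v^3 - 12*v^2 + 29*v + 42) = (v^2 + 10*v + 21)/(v^2 - 13*v + 42)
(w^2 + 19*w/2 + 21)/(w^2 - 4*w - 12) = (w^2 + 19*w/2 + 21)/(w^2 - 4*w - 12)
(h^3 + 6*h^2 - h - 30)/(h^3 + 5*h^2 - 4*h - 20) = (h + 3)/(h + 2)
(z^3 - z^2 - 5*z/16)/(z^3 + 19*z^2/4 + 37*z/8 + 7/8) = z*(4*z - 5)/(2*(2*z^2 + 9*z + 7))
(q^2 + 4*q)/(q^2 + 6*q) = (q + 4)/(q + 6)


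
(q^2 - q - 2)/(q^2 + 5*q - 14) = (q + 1)/(q + 7)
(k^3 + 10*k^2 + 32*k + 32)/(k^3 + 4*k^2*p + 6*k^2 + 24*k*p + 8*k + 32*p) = (k + 4)/(k + 4*p)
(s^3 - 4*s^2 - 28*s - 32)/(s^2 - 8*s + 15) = (s^3 - 4*s^2 - 28*s - 32)/(s^2 - 8*s + 15)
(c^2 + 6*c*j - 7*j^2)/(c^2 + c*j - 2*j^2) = (c + 7*j)/(c + 2*j)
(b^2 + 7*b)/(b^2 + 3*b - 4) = b*(b + 7)/(b^2 + 3*b - 4)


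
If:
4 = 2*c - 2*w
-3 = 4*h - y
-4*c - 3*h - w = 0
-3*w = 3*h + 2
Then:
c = -1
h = 7/3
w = -3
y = 37/3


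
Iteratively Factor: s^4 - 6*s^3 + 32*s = (s - 4)*(s^3 - 2*s^2 - 8*s) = s*(s - 4)*(s^2 - 2*s - 8) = s*(s - 4)*(s + 2)*(s - 4)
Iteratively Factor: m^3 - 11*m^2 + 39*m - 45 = (m - 5)*(m^2 - 6*m + 9) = (m - 5)*(m - 3)*(m - 3)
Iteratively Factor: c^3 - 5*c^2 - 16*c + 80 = (c - 5)*(c^2 - 16) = (c - 5)*(c + 4)*(c - 4)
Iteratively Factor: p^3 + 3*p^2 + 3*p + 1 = (p + 1)*(p^2 + 2*p + 1) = (p + 1)^2*(p + 1)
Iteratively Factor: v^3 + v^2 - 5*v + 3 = (v + 3)*(v^2 - 2*v + 1) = (v - 1)*(v + 3)*(v - 1)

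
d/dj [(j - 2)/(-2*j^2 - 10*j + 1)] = (2*j^2 - 8*j - 19)/(4*j^4 + 40*j^3 + 96*j^2 - 20*j + 1)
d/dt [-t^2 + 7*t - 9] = 7 - 2*t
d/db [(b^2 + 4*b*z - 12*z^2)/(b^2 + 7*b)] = (-4*b^2*z + 7*b^2 + 24*b*z^2 + 84*z^2)/(b^2*(b^2 + 14*b + 49))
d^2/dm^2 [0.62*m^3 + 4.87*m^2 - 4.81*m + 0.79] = 3.72*m + 9.74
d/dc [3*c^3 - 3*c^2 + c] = 9*c^2 - 6*c + 1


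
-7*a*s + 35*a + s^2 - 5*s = (-7*a + s)*(s - 5)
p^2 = p^2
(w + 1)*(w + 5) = w^2 + 6*w + 5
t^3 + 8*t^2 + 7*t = t*(t + 1)*(t + 7)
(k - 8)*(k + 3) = k^2 - 5*k - 24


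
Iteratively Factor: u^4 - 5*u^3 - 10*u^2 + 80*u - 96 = (u - 3)*(u^3 - 2*u^2 - 16*u + 32) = (u - 3)*(u - 2)*(u^2 - 16) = (u - 3)*(u - 2)*(u + 4)*(u - 4)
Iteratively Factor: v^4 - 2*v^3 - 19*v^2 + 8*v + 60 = (v + 2)*(v^3 - 4*v^2 - 11*v + 30) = (v + 2)*(v + 3)*(v^2 - 7*v + 10) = (v - 2)*(v + 2)*(v + 3)*(v - 5)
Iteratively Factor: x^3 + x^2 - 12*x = (x + 4)*(x^2 - 3*x) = (x - 3)*(x + 4)*(x)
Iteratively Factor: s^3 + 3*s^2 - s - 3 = (s + 3)*(s^2 - 1) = (s + 1)*(s + 3)*(s - 1)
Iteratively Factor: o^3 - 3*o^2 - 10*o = (o - 5)*(o^2 + 2*o) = o*(o - 5)*(o + 2)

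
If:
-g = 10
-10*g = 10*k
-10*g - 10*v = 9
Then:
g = -10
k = 10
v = 91/10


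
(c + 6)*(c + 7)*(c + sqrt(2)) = c^3 + sqrt(2)*c^2 + 13*c^2 + 13*sqrt(2)*c + 42*c + 42*sqrt(2)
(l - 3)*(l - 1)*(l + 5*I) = l^3 - 4*l^2 + 5*I*l^2 + 3*l - 20*I*l + 15*I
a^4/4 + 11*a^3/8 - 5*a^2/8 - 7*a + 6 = (a/4 + 1)*(a - 3/2)*(a - 1)*(a + 4)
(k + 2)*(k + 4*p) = k^2 + 4*k*p + 2*k + 8*p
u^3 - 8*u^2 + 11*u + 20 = (u - 5)*(u - 4)*(u + 1)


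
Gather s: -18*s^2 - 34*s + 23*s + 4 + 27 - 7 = -18*s^2 - 11*s + 24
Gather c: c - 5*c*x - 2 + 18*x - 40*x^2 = c*(1 - 5*x) - 40*x^2 + 18*x - 2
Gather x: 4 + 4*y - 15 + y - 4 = 5*y - 15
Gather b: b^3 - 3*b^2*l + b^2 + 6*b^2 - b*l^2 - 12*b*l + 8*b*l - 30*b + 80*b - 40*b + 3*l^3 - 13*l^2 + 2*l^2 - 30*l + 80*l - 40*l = b^3 + b^2*(7 - 3*l) + b*(-l^2 - 4*l + 10) + 3*l^3 - 11*l^2 + 10*l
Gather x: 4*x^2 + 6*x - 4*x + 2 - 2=4*x^2 + 2*x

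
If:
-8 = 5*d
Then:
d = -8/5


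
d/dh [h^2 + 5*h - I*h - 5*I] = 2*h + 5 - I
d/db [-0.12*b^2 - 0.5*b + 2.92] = -0.24*b - 0.5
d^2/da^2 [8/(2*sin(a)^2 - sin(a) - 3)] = 8*(-35*sin(a) + 4*sin(3*a) - 11*cos(2*a) + 25)/((sin(a) + 1)^2*(2*sin(a) - 3)^3)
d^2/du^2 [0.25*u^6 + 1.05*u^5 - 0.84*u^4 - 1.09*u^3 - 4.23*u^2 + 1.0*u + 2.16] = 7.5*u^4 + 21.0*u^3 - 10.08*u^2 - 6.54*u - 8.46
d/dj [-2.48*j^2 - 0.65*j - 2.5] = -4.96*j - 0.65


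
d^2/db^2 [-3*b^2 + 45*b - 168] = -6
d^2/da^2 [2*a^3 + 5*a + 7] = 12*a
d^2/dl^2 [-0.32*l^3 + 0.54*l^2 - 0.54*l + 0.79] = 1.08 - 1.92*l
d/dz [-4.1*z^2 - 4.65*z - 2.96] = -8.2*z - 4.65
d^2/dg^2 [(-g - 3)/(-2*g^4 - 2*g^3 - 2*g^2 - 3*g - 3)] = 4*g*(12*g^6 + 76*g^5 + 102*g^4 + 87*g^3 + 35*g^2 - 27*g - 9)/(8*g^12 + 24*g^11 + 48*g^10 + 92*g^9 + 156*g^8 + 204*g^7 + 242*g^6 + 270*g^5 + 252*g^4 + 189*g^3 + 135*g^2 + 81*g + 27)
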